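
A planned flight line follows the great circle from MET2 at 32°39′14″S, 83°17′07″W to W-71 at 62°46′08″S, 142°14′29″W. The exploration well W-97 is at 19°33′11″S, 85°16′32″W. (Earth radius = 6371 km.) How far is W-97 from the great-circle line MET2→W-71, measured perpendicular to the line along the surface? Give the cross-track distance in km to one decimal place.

949.4 km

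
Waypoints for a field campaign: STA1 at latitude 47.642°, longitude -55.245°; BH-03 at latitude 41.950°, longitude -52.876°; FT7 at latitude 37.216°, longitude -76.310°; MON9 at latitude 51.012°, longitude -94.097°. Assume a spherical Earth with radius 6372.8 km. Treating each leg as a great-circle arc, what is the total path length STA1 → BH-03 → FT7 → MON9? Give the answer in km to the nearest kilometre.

4810 km

STA1→BH-03: c = 0.103572 rad, d = 660.05 km
BH-03→FT7: c = 0.324730 rad, d = 2069.44 km
FT7→MON9: c = 0.326406 rad, d = 2080.12 km
Total = 660.05 + 2069.44 + 2080.12 = 4809.61 km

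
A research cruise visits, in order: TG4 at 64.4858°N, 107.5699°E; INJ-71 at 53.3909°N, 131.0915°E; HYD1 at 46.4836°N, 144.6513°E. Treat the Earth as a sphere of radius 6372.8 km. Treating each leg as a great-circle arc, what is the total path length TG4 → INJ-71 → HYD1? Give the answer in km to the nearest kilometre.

3044 km

TG4→INJ-71: c = 0.283914 rad, d = 1809.33 km
INJ-71→HYD1: c = 0.193713 rad, d = 1234.50 km
Total = 1809.33 + 1234.50 = 3043.82 km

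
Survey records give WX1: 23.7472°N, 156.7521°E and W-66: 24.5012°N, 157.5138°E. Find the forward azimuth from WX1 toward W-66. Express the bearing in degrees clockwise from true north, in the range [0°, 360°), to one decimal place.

42.5°

Δλ = 0.7617°
y = sin Δλ · cos φ₂ = 0.012097
x = cos φ₁ sin φ₂ − sin φ₁ cos φ₂ cos Δλ = 0.013192
θ = atan2(y, x) = 42.5205° → 42.5205° (mod 360°)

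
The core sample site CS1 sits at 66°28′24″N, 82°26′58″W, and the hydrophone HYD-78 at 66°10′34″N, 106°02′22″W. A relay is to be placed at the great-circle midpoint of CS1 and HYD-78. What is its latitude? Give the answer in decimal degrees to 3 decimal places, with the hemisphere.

CS1: φ = +66.47333°, λ = -82.44944°
HYD-78: φ = +66.17611°, λ = -106.03944°
Bx = cos φ₂ cos Δλ = 0.370172,  By = cos φ₂ sin Δλ = -0.161647
φₘ = atan2(sin φ₁ + sin φ₂, √((cos φ₁ + Bx)² + By²)) = 66.77112°
λₘ = λ₁ + atan2(By, cos φ₁ + Bx) = -94.31522°

66.771°N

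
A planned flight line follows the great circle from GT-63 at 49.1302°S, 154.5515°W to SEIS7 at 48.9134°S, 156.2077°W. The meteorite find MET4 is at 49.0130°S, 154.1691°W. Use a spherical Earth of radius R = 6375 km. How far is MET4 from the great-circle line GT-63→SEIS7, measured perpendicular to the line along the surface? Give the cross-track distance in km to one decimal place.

17.9 km

δ₁₃ = central angle GT-63→MET4 = 0.004827 rad  (haversine)
θ₁₃ = bearing GT-63→MET4 = 65.073°,  θ₁₂ = bearing GT-63→SEIS7 = 280.663°
dₓₜ = R·arcsin(sin δ₁₃ · sin(θ₁₃ − θ₁₂)) = 6375·arcsin(0.00483·sin(-215.590°)) = 17.909 km
|dₓₜ| = 17.909 km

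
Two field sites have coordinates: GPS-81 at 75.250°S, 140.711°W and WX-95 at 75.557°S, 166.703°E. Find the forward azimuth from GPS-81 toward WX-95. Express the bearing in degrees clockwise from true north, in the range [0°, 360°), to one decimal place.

243.2°

Δλ = -52.5860°
y = sin Δλ · cos φ₂ = -0.198103
x = cos φ₁ sin φ₂ − sin φ₁ cos φ₂ cos Δλ = -0.100011
θ = atan2(y, x) = -116.7867° → 243.2133° (mod 360°)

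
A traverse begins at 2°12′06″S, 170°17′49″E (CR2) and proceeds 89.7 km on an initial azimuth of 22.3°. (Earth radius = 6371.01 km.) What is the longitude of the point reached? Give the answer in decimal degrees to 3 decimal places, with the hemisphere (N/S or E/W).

CR2: φ = -2.20167°, λ = +170.29694°
δ = d/R = 89.7/6371.01 = 0.014079 rad
φ₂ = arcsin(sin φ₁ cos δ + cos φ₁ sin δ cos θ)
   = arcsin(-0.03842·0.99990 + 0.99926·0.01408·0.92521) = -1.45528°
λ₂ = λ₁ + atan2(sin θ sin δ cos φ₁, cos δ − sin φ₁ sin φ₂) = 170.60314°

170.603°E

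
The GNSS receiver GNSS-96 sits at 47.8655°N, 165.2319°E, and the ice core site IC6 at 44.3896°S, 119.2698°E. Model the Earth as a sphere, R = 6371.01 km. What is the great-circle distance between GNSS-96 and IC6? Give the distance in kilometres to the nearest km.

Δφ = -92.2551°,  Δλ = -45.9621°
a = sin²(Δφ/2) + cos φ₁ cos φ₂ sin²(Δλ/2) = 0.592752
c = 2·arcsin(√a) = 1.757380 rad = 100.6905°
d = R·c = 6371.01 × 1.757380 = 11196.3 km

11196 km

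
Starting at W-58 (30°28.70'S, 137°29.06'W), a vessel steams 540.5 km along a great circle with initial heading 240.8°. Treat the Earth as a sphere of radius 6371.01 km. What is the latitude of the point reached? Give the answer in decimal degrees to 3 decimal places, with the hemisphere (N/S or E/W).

32.753°S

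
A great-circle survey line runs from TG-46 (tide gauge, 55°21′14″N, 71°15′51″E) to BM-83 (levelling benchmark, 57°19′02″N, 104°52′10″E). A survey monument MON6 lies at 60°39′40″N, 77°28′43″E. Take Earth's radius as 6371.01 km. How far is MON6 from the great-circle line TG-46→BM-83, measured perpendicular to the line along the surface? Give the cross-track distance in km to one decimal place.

453.2 km

TG-46: φ = +55.35389°, λ = +71.26417°
BM-83: φ = +57.31722°, λ = +104.86944°
MON6: φ = +60.66111°, λ = +77.47861°
δ₁₃ = central angle TG-46→MON6 = 0.108901 rad  (haversine)
θ₁₃ = bearing TG-46→MON6 = 29.210°,  θ₁₂ = bearing TG-46→BM-83 = 70.046°
dₓₜ = R·arcsin(sin δ₁₃ · sin(θ₁₃ − θ₁₂)) = 6371.01·arcsin(0.10869·sin(-40.836°)) = -453.167 km
|dₓₜ| = 453.167 km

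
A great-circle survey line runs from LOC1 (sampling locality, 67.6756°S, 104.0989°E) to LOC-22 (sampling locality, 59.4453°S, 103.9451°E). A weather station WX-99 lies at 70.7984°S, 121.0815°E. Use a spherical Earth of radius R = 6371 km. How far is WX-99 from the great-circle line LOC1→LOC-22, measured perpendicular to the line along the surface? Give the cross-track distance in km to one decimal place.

608.8 km

δ₁₃ = central angle LOC1→WX-99 = 0.117819 rad  (haversine)
θ₁₃ = bearing LOC1→WX-99 = 125.191°,  θ₁₂ = bearing LOC1→LOC-22 = 359.454°
dₓₜ = R·arcsin(sin δ₁₃ · sin(θ₁₃ − θ₁₂)) = 6371·arcsin(0.11755·sin(-234.263°)) = 608.805 km
|dₓₜ| = 608.805 km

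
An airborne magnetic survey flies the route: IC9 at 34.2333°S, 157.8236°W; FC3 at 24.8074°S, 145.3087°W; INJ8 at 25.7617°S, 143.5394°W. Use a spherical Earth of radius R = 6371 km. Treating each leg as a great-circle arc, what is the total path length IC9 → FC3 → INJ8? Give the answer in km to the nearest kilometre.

1806 km

IC9→FC3: c = 0.250990 rad, d = 1599.06 km
FC3→INJ8: c = 0.032511 rad, d = 207.13 km
Total = 1599.06 + 207.13 = 1806.19 km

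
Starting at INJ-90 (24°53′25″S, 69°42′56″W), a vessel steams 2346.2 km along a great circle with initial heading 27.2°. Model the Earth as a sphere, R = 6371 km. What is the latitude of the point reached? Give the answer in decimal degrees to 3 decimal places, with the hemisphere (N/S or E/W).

INJ-90: φ = -24.89028°, λ = -69.71556°
δ = d/R = 2346.2/6371 = 0.368262 rad
φ₂ = arcsin(sin φ₁ cos δ + cos φ₁ sin δ cos θ)
   = arcsin(-0.42088·0.93295 + 0.90712·0.35999·0.88942) = -5.86693°
λ₂ = λ₁ + atan2(sin θ sin δ cos φ₁, cos δ − sin φ₁ sin φ₂) = -60.19396°

5.867°S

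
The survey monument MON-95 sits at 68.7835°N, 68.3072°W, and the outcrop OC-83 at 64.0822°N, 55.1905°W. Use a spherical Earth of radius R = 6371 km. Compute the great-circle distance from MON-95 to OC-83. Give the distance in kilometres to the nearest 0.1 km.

Δφ = -4.7013°,  Δλ = 13.1167°
a = sin²(Δφ/2) + cos φ₁ cos φ₂ sin²(Δλ/2) = 0.003746
c = 2·arcsin(√a) = 0.122480 rad = 7.0176°
d = R·c = 6371 × 0.122480 = 780.3 km

780.3 km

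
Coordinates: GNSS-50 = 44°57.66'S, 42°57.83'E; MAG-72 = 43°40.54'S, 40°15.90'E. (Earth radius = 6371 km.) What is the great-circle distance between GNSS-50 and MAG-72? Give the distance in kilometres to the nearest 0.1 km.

GNSS-50: φ = -44.96100°, λ = +42.96383°
MAG-72: φ = -43.67567°, λ = +40.26500°
Δφ = 1.2853°,  Δλ = -2.6988°
a = sin²(Δφ/2) + cos φ₁ cos φ₂ sin²(Δλ/2) = 0.000410
c = 2·arcsin(√a) = 0.040481 rad = 2.3194°
d = R·c = 6371 × 0.040481 = 257.9 km

257.9 km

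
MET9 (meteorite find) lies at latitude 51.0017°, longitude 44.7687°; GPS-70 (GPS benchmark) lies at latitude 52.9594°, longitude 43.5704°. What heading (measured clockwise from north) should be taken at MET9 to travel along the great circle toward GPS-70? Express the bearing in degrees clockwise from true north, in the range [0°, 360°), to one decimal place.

339.8°

Δλ = -1.1983°
y = sin Δλ · cos φ₂ = -0.012597
x = cos φ₁ sin φ₂ − sin φ₁ cos φ₂ cos Δλ = 0.034264
θ = atan2(y, x) = -20.1863° → 339.8137° (mod 360°)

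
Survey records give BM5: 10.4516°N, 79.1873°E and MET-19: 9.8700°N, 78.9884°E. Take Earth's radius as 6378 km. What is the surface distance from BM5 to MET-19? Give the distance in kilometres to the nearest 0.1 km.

Δφ = -0.5816°,  Δλ = -0.1989°
a = sin²(Δφ/2) + cos φ₁ cos φ₂ sin²(Δλ/2) = 0.000029
c = 2·arcsin(√a) = 0.010711 rad = 0.6137°
d = R·c = 6378 × 0.010711 = 68.3 km

68.3 km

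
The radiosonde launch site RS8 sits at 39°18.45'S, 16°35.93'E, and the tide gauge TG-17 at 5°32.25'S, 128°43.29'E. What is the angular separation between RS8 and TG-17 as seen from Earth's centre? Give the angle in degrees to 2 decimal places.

103.23°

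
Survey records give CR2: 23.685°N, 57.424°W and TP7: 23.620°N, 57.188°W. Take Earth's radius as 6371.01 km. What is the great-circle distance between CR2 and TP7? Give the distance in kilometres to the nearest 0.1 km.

25.1 km

Δφ = -0.0650°,  Δλ = 0.2360°
a = sin²(Δφ/2) + cos φ₁ cos φ₂ sin²(Δλ/2) = 0.000004
c = 2·arcsin(√a) = 0.003940 rad = 0.2257°
d = R·c = 6371.01 × 0.003940 = 25.1 km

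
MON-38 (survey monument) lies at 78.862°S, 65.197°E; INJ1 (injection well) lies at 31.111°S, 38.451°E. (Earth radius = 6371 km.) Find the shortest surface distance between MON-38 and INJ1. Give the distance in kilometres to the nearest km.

Δφ = 47.7510°,  Δλ = -26.7460°
a = sin²(Δφ/2) + cos φ₁ cos φ₂ sin²(Δλ/2) = 0.172670
c = 2·arcsin(√a) = 0.857065 rad = 49.1062°
d = R·c = 6371 × 0.857065 = 5460.4 km

5460 km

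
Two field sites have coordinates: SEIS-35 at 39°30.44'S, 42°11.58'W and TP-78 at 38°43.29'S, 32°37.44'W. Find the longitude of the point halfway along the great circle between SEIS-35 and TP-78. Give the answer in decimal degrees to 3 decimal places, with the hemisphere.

SEIS-35: φ = -39.50733°, λ = -42.19300°
TP-78: φ = -38.72150°, λ = -32.62400°
Bx = cos φ₂ cos Δλ = 0.769340,  By = cos φ₂ sin Δλ = 0.129696
φₘ = atan2(sin φ₁ + sin φ₂, √((cos φ₁ + Bx)² + By²)) = -39.21234°
λₘ = λ₁ + atan2(By, cos φ₁ + Bx) = -37.38176°

37.382°W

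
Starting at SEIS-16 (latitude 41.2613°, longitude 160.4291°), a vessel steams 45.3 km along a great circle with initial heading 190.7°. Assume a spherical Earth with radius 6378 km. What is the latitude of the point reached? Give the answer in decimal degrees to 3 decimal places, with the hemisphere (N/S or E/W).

40.861°N

δ = d/R = 45.3/6378 = 0.007103 rad
φ₂ = arcsin(sin φ₁ cos δ + cos φ₁ sin δ cos θ)
   = arcsin(0.65949·0.99997 + 0.75171·0.00710·-0.98261) = 40.86139°
λ₂ = λ₁ + atan2(sin θ sin δ cos φ₁, cos δ − sin φ₁ sin φ₂) = 160.32920°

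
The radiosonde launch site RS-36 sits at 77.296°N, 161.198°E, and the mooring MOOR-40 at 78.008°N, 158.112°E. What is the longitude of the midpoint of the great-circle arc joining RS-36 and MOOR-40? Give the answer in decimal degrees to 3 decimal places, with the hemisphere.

Bx = cos φ₂ cos Δλ = 0.207474,  By = cos φ₂ sin Δλ = -0.011186
φₘ = atan2(sin φ₁ + sin φ₂, √((cos φ₁ + Bx)² + By²)) = 77.65634°
λₘ = λ₁ + atan2(By, cos φ₁ + Bx) = 159.69881°

159.699°E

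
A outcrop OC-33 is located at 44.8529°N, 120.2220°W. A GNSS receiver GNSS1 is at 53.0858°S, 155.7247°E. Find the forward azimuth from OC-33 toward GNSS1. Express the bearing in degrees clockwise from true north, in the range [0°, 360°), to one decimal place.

224.4°

Δλ = -84.0533°
y = sin Δλ · cos φ₂ = -0.597386
x = cos φ₁ sin φ₂ − sin φ₁ cos φ₂ cos Δλ = -0.610694
θ = atan2(y, x) = -135.6311° → 224.3689° (mod 360°)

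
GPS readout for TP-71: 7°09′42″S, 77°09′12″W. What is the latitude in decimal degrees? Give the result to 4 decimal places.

7.1617°S

7° + 9′/60 + 42″/3600 = 7 + 0.15000 + 0.01167 = 7.1617°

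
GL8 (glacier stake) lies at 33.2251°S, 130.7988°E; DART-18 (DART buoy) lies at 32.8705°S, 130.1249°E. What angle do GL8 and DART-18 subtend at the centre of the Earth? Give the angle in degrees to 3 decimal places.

0.667°

Δφ = 0.3546°,  Δλ = -0.6739°
a = sin²(Δφ/2) + cos φ₁ cos φ₂ sin²(Δλ/2) = 0.000034
c = 2·arcsin(√a) = 0.011640 rad = 0.6669°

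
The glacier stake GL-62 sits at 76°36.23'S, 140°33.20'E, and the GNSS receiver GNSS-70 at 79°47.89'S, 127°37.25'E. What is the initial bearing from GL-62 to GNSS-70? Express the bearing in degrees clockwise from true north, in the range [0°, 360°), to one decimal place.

213.4°

GL-62: φ = -76.60383°, λ = +140.55333°
GNSS-70: φ = -79.79817°, λ = +127.62083°
Δλ = -12.9325°
y = sin Δλ · cos φ₂ = -0.039639
x = cos φ₁ sin φ₂ − sin φ₁ cos φ₂ cos Δλ = -0.060093
θ = atan2(y, x) = -146.5900° → 213.4100° (mod 360°)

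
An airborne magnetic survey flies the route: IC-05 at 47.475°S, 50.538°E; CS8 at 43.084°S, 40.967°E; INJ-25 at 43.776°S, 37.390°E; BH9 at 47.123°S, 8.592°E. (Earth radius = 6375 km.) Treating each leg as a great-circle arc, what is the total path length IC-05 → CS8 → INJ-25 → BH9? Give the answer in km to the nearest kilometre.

IC-05→CS8: c = 0.140163 rad, d = 893.54 km
CS8→INJ-25: c = 0.046915 rad, d = 299.08 km
INJ-25→BH9: c = 0.355330 rad, d = 2265.23 km
Total = 893.54 + 299.08 + 2265.23 = 3457.85 km

3458 km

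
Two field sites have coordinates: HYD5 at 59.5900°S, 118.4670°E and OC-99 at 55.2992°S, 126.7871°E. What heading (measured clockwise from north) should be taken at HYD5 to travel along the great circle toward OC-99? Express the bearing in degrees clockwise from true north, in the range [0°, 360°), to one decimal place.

49.8°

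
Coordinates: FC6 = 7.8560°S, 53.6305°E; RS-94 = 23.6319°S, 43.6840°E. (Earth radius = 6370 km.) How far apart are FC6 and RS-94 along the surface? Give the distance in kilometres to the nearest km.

2049 km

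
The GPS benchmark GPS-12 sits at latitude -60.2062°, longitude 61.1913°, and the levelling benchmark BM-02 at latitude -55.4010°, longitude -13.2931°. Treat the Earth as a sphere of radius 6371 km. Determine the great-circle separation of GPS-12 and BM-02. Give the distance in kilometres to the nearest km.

Δφ = 4.8052°,  Δλ = -74.4844°
a = sin²(Δφ/2) + cos φ₁ cos φ₂ sin²(Δλ/2) = 0.105092
c = 2·arcsin(√a) = 0.660288 rad = 37.8317°
d = R·c = 6371 × 0.660288 = 4206.7 km

4207 km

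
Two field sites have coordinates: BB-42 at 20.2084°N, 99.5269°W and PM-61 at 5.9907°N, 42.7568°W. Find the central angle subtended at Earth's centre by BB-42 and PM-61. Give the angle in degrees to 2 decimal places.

56.80°

Δφ = -14.2177°,  Δλ = 56.7701°
a = sin²(Δφ/2) + cos φ₁ cos φ₂ sin²(Δλ/2) = 0.226245
c = 2·arcsin(√a) = 0.991411 rad = 56.8037°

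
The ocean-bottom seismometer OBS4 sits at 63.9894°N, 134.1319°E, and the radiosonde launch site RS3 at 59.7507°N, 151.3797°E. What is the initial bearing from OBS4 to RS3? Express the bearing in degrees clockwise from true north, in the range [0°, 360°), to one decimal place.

109.7°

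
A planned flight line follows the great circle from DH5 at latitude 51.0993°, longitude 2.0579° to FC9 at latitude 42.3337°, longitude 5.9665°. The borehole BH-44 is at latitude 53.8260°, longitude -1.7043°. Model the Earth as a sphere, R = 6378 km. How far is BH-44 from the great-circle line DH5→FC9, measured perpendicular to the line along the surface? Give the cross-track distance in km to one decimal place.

136.3 km

δ₁₃ = central angle DH5→BH-44 = 0.062154 rad  (haversine)
θ₁₃ = bearing DH5→BH-44 = 321.427°,  θ₁₂ = bearing DH5→FC9 = 161.552°
dₓₜ = R·arcsin(sin δ₁₃ · sin(θ₁₃ − θ₁₂)) = 6378·arcsin(0.06211·sin(159.875°)) = 136.318 km
|dₓₜ| = 136.318 km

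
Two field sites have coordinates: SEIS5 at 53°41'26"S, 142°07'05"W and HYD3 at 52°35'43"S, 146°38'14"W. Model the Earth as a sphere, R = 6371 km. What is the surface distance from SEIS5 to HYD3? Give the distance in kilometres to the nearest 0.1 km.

325.0 km

SEIS5: φ = -53.69056°, λ = -142.11806°
HYD3: φ = -52.59528°, λ = -146.63722°
Δφ = 1.0953°,  Δλ = -4.5192°
a = sin²(Δφ/2) + cos φ₁ cos φ₂ sin²(Δλ/2) = 0.000650
c = 2·arcsin(√a) = 0.051015 rad = 2.9229°
d = R·c = 6371 × 0.051015 = 325.0 km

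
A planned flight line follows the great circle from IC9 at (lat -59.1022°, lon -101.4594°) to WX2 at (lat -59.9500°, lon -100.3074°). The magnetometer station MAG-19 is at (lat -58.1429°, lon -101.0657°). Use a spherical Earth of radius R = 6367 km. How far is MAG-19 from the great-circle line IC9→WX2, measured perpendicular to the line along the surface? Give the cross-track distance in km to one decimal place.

78.8 km

δ₁₃ = central angle IC9→MAG-19 = 0.017121 rad  (haversine)
θ₁₃ = bearing IC9→MAG-19 = 12.230°,  θ₁₂ = bearing IC9→WX2 = 145.924°
dₓₜ = R·arcsin(sin δ₁₃ · sin(θ₁₃ − θ₁₂)) = 6367·arcsin(0.01712·sin(-133.694°)) = -78.816 km
|dₓₜ| = 78.816 km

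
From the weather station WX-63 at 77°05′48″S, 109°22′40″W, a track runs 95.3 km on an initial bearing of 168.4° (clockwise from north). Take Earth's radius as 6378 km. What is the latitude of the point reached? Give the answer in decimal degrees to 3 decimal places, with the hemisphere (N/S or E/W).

WX-63: φ = -77.09667°, λ = -109.37778°
δ = d/R = 95.3/6378 = 0.014942 rad
φ₂ = arcsin(sin φ₁ cos δ + cos φ₁ sin δ cos θ)
   = arcsin(-0.97475·0.99989 + 0.22331·0.01494·-0.97958) = -77.93409°
λ₂ = λ₁ + atan2(sin θ sin δ cos φ₁, cos δ − sin φ₁ sin φ₂) = -108.55426°

77.934°S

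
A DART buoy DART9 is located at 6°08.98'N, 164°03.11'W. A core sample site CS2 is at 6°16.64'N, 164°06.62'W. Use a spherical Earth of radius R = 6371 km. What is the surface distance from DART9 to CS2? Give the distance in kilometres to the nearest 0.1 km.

15.6 km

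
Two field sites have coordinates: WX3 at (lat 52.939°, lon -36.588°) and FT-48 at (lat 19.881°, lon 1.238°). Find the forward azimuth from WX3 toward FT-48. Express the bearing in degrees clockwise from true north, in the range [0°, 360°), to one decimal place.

123.9°

Δλ = 37.8260°
y = sin Δλ · cos φ₂ = 0.576716
x = cos φ₁ sin φ₂ − sin φ₁ cos φ₂ cos Δλ = -0.387804
θ = atan2(y, x) = 123.9183° → 123.9183° (mod 360°)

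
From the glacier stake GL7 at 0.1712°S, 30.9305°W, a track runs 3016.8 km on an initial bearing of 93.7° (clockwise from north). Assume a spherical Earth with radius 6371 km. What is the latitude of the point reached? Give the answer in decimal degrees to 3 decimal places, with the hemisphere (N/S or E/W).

1.839°S

δ = d/R = 3016.8/6371 = 0.473521 rad
φ₂ = arcsin(sin φ₁ cos δ + cos φ₁ sin δ cos θ)
   = arcsin(-0.00299·0.88997 + 1.00000·0.45602·-0.06453) = -1.83878°
λ₂ = λ₁ + atan2(sin θ sin δ cos φ₁, cos δ − sin φ₁ sin φ₂) = -3.84586°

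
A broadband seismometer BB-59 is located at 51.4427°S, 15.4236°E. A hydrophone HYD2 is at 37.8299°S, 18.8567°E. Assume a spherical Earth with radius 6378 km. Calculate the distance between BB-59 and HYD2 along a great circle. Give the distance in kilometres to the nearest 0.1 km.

Δφ = 13.6128°,  Δλ = 3.4331°
a = sin²(Δφ/2) + cos φ₁ cos φ₂ sin²(Δλ/2) = 0.014488
c = 2·arcsin(√a) = 0.241313 rad = 13.8262°
d = R·c = 6378 × 0.241313 = 1539.1 km

1539.1 km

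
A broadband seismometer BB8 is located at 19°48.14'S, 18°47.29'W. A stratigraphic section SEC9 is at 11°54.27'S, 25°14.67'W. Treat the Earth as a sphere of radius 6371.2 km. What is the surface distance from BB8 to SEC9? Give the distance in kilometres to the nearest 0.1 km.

1116.8 km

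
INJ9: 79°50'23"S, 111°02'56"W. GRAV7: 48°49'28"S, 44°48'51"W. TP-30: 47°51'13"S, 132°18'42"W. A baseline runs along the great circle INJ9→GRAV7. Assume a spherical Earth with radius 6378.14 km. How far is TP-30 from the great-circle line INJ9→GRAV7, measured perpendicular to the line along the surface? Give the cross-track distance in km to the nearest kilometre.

3524 km

INJ9: φ = -79.83972°, λ = -111.04889°
GRAV7: φ = -48.82444°, λ = -44.81417°
TP-30: φ = -47.85361°, λ = -132.31167°
δ₁₃ = central angle INJ9→TP-30 = 0.573294 rad  (haversine)
θ₁₃ = bearing INJ9→TP-30 = 333.343°,  θ₁₂ = bearing INJ9→GRAV7 = 77.972°
dₓₜ = R·arcsin(sin δ₁₃ · sin(θ₁₃ − θ₁₂)) = 6378.14·arcsin(0.54240·sin(255.371°)) = -3523.936 km
|dₓₜ| = 3523.936 km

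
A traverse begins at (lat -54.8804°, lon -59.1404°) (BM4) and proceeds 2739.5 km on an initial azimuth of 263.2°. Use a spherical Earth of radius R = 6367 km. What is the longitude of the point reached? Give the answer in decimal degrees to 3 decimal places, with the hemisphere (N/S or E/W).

δ = d/R = 2739.5/6367 = 0.430265 rad
φ₂ = arcsin(sin φ₁ cos δ + cos φ₁ sin δ cos θ)
   = arcsin(-0.81795·0.90886 + 0.57529·0.41711·-0.11840) = -50.51695°
λ₂ = λ₁ + atan2(sin θ sin δ cos φ₁, cos δ − sin φ₁ sin φ₂) = -99.78589°

99.786°W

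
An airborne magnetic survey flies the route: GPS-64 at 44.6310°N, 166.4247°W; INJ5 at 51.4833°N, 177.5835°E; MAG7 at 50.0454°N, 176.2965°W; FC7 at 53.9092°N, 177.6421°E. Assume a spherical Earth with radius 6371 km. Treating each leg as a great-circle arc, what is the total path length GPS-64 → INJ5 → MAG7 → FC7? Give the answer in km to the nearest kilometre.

2463 km

GPS-64→INJ5: c = 0.220872 rad, d = 1407.18 km
INJ5→MAG7: c = 0.072044 rad, d = 459.00 km
MAG7→FC7: c = 0.093713 rad, d = 597.04 km
Total = 1407.18 + 459.00 + 597.04 = 2463.22 km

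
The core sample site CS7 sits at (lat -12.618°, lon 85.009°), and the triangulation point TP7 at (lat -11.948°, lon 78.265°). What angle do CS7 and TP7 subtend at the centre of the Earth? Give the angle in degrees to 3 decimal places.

6.623°

Δφ = 0.6700°,  Δλ = -6.7440°
a = sin²(Δφ/2) + cos φ₁ cos φ₂ sin²(Δλ/2) = 0.003337
c = 2·arcsin(√a) = 0.115600 rad = 6.6234°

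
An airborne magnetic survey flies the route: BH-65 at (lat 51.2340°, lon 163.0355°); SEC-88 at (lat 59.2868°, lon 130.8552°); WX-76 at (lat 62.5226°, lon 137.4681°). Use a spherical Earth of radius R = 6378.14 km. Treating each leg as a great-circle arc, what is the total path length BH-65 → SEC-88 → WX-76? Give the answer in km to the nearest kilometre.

BH-65→SEC-88: c = 0.345190 rad, d = 2201.67 km
SEC-88→WX-76: c = 0.079547 rad, d = 507.36 km
Total = 2201.67 + 507.36 = 2709.03 km

2709 km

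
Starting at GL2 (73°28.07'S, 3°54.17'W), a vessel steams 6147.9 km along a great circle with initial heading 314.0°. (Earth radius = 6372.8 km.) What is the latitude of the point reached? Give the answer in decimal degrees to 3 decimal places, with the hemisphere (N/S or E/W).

22.560°S

GL2: φ = -73.46783°, λ = -3.90283°
δ = d/R = 6147.9/6372.8 = 0.964709 rad
φ₂ = arcsin(sin φ₁ cos δ + cos φ₁ sin δ cos θ)
   = arcsin(-0.95866·0.56966 + 0.28455·0.82188·0.69466) = -22.55974°
λ₂ = λ₁ + atan2(sin θ sin δ cos φ₁, cos δ − sin φ₁ sin φ₂) = -43.70969°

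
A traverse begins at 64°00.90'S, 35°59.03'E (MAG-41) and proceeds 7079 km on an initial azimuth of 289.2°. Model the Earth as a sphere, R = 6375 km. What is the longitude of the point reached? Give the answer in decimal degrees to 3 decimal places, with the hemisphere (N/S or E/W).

MAG-41: φ = -64.01500°, λ = +35.98383°
δ = d/R = 7079/6375 = 1.110431 rad
φ₂ = arcsin(sin φ₁ cos δ + cos φ₁ sin δ cos θ)
   = arcsin(-0.89891·0.44428 + 0.43814·0.89589·0.32887) = -15.68066°
λ₂ = λ₁ + atan2(sin θ sin δ cos φ₁, cos δ − sin φ₁ sin φ₂) = -25.50962°

25.510°W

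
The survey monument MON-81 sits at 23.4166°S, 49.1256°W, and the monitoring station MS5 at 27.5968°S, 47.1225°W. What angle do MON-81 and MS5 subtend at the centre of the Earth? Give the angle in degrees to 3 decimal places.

4.554°

Δφ = -4.1802°,  Δλ = 2.0031°
a = sin²(Δφ/2) + cos φ₁ cos φ₂ sin²(Δλ/2) = 0.001579
c = 2·arcsin(√a) = 0.079484 rad = 4.5541°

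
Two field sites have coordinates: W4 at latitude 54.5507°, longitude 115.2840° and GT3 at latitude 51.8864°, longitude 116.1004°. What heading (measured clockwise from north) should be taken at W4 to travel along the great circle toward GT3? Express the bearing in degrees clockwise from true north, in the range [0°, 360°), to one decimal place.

169.3°

Δλ = 0.8164°
y = sin Δλ · cos φ₂ = 0.008794
x = cos φ₁ sin φ₂ − sin φ₁ cos φ₂ cos Δλ = -0.046433
θ = atan2(y, x) = 169.2752° → 169.2752° (mod 360°)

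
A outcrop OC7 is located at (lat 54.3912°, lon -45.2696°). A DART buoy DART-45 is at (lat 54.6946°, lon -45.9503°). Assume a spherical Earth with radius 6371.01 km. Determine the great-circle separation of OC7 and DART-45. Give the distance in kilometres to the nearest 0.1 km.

Δφ = 0.3034°,  Δλ = -0.6807°
a = sin²(Δφ/2) + cos φ₁ cos φ₂ sin²(Δλ/2) = 0.000019
c = 2·arcsin(√a) = 0.008691 rad = 0.4980°
d = R·c = 6371.01 × 0.008691 = 55.4 km

55.4 km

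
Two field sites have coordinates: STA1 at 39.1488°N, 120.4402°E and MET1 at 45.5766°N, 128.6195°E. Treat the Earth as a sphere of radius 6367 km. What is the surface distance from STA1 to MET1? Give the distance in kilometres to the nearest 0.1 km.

Δφ = 6.4278°,  Δλ = 8.1793°
a = sin²(Δφ/2) + cos φ₁ cos φ₂ sin²(Δλ/2) = 0.005904
c = 2·arcsin(√a) = 0.153827 rad = 8.8136°
d = R·c = 6367 × 0.153827 = 979.4 km

979.4 km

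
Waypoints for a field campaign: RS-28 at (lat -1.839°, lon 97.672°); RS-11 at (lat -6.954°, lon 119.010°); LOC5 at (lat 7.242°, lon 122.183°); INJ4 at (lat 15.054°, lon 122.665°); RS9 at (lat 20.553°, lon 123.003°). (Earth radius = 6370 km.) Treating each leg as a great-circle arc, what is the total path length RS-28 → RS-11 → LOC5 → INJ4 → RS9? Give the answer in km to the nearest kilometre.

5531 km

RS-28→RS-11: c = 0.381769 rad, d = 2431.87 km
RS-11→LOC5: c = 0.253850 rad, d = 1617.02 km
LOC5→INJ4: c = 0.136594 rad, d = 870.11 km
INJ4→RS9: c = 0.096140 rad, d = 612.41 km
Total = 2431.87 + 1617.02 + 870.11 + 612.41 = 5531.40 km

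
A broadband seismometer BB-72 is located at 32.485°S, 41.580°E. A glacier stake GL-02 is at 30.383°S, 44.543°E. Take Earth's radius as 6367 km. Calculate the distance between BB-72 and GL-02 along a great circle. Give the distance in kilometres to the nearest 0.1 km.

365.3 km

Δφ = 2.1020°,  Δλ = 2.9630°
a = sin²(Δφ/2) + cos φ₁ cos φ₂ sin²(Δλ/2) = 0.000823
c = 2·arcsin(√a) = 0.057379 rad = 3.2876°
d = R·c = 6367 × 0.057379 = 365.3 km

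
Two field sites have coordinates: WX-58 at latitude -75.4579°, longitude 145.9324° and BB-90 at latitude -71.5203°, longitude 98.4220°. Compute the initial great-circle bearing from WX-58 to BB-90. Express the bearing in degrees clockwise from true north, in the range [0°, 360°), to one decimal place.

Δλ = -47.5104°
y = sin Δλ · cos φ₂ = -0.233733
x = cos φ₁ sin φ₂ − sin φ₁ cos φ₂ cos Δλ = -0.030905
θ = atan2(y, x) = -97.5321° → 262.4679° (mod 360°)

262.5°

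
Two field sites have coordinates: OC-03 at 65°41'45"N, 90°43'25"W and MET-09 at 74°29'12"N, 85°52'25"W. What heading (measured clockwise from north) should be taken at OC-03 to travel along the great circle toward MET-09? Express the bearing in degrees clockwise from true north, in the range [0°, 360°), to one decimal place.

8.4°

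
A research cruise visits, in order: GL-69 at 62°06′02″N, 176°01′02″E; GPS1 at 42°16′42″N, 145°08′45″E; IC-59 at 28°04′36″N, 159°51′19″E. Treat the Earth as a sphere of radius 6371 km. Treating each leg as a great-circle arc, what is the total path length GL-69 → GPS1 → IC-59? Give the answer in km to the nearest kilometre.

GL-69: φ = +62.10056°, λ = +176.01722°
GPS1: φ = +42.27833°, λ = +145.14583°
IC-59: φ = +28.07667°, λ = +159.85528°
GL-69→GPS1: c = 0.469711 rad, d = 2992.53 km
GPS1→IC-59: c = 0.323770 rad, d = 2062.74 km
Total = 2992.53 + 2062.74 = 5055.27 km

5055 km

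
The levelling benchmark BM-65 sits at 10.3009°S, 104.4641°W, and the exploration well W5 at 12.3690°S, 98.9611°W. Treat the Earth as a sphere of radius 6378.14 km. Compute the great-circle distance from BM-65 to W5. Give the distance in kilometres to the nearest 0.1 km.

643.2 km

Δφ = -2.0681°,  Δλ = 5.5030°
a = sin²(Δφ/2) + cos φ₁ cos φ₂ sin²(Δλ/2) = 0.002540
c = 2·arcsin(√a) = 0.100846 rad = 5.7780°
d = R·c = 6378.14 × 0.100846 = 643.2 km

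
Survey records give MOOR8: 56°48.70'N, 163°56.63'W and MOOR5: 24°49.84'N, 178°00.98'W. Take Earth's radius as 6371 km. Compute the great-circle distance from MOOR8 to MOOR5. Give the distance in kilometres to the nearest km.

MOOR8: φ = +56.81167°, λ = -163.94383°
MOOR5: φ = +24.83067°, λ = -178.01633°
Δφ = -31.9810°,  Δλ = -14.0725°
a = sin²(Δφ/2) + cos φ₁ cos φ₂ sin²(Δλ/2) = 0.083343
c = 2·arcsin(√a) = 0.585719 rad = 33.5593°
d = R·c = 6371 × 0.585719 = 3731.6 km

3732 km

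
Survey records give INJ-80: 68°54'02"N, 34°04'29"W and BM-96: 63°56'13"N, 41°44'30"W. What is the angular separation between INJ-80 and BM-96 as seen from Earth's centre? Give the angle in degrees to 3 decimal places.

INJ-80: φ = +68.90056°, λ = -34.07472°
BM-96: φ = +63.93694°, λ = -41.74167°
Δφ = -4.9636°,  Δλ = -7.6669°
a = sin²(Δφ/2) + cos φ₁ cos φ₂ sin²(Δλ/2) = 0.002582
c = 2·arcsin(√a) = 0.101671 rad = 5.8253°

5.825°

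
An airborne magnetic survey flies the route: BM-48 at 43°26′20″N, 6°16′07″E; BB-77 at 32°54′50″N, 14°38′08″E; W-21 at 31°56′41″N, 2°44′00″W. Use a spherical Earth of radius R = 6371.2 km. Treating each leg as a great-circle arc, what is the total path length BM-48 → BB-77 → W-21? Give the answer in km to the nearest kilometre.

3010 km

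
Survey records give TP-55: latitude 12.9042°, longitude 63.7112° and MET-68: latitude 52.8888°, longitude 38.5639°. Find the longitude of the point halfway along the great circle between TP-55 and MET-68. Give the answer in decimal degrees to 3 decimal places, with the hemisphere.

54.142°E

Bx = cos φ₂ cos Δλ = 0.546176,  By = cos φ₂ sin Δλ = -0.256398
φₘ = atan2(sin φ₁ + sin φ₂, √((cos φ₁ + Bx)² + By²)) = 33.49762°
λₘ = λ₁ + atan2(By, cos φ₁ + Bx) = 54.14222°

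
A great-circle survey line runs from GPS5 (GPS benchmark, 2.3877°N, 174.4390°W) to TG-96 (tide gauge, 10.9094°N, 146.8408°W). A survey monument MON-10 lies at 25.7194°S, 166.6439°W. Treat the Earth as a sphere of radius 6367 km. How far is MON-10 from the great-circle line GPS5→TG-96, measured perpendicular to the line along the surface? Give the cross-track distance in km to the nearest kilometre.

δ₁₃ = central angle GPS5→MON-10 = 0.507935 rad  (haversine)
θ₁₃ = bearing GPS5→MON-10 = 165.449°,  θ₁₂ = bearing GPS5→TG-96 = 71.428°
dₓₜ = R·arcsin(sin δ₁₃ · sin(θ₁₃ − θ₁₂)) = 6367·arcsin(0.48637·sin(94.021°)) = 3225.302 km
|dₓₜ| = 3225.302 km

3225 km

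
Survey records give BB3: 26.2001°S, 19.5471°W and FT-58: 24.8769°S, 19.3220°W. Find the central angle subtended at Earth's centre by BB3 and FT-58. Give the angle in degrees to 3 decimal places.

1.339°

Δφ = 1.3232°,  Δλ = 0.2251°
a = sin²(Δφ/2) + cos φ₁ cos φ₂ sin²(Δλ/2) = 0.000136
c = 2·arcsin(√a) = 0.023365 rad = 1.3387°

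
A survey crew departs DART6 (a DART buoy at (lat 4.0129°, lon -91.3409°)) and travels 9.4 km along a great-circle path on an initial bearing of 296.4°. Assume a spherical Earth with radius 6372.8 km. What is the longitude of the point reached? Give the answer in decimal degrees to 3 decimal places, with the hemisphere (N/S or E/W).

δ = d/R = 9.4/6372.8 = 0.001475 rad
φ₂ = arcsin(sin φ₁ cos δ + cos φ₁ sin δ cos θ)
   = arcsin(0.06998·1.00000 + 0.99755·0.00148·0.44464) = 4.05047°
λ₂ = λ₁ + atan2(sin θ sin δ cos φ₁, cos δ − sin φ₁ sin φ₂) = -91.41679°

91.417°W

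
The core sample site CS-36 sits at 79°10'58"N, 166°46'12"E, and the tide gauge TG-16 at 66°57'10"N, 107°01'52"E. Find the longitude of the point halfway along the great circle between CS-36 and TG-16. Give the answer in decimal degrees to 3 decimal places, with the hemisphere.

CS-36: φ = +79.18278°, λ = +166.77000°
TG-16: φ = +66.95278°, λ = +107.03111°
Bx = cos φ₂ cos Δλ = 0.197288,  By = cos φ₂ sin Δλ = -0.338144
φₘ = atan2(sin φ₁ + sin φ₂, √((cos φ₁ + Bx)² + By²)) = 74.92596°
λₘ = λ₁ + atan2(By, cos φ₁ + Bx) = 125.47463°

125.475°E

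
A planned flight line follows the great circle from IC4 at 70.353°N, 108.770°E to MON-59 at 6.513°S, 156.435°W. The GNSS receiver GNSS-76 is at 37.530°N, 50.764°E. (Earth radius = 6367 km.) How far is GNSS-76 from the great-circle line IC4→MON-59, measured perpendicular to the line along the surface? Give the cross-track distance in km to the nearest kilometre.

1046 km

δ₁₃ = central angle IC4→GNSS-76 = 0.774195 rad  (haversine)
θ₁₃ = bearing IC4→GNSS-76 = 254.155°,  θ₁₂ = bearing IC4→MON-59 = 87.682°
dₓₜ = R·arcsin(sin δ₁₃ · sin(θ₁₃ − θ₁₂)) = 6367·arcsin(0.69914·sin(166.473°)) = 1045.904 km
|dₓₜ| = 1045.904 km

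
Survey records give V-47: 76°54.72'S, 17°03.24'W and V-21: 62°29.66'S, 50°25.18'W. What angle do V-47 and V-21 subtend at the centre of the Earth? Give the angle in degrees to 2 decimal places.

17.96°

V-47: φ = -76.91200°, λ = -17.05400°
V-21: φ = -62.49433°, λ = -50.41967°
Δφ = 14.4177°,  Δλ = -33.3657°
a = sin²(Δφ/2) + cos φ₁ cos φ₂ sin²(Δλ/2) = 0.024365
c = 2·arcsin(√a) = 0.313471 rad = 17.9606°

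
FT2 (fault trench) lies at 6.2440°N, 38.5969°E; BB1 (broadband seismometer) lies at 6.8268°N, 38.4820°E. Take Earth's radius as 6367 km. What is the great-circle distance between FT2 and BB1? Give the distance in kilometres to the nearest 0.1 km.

66.0 km

Δφ = 0.5828°,  Δλ = -0.1149°
a = sin²(Δφ/2) + cos φ₁ cos φ₂ sin²(Δλ/2) = 0.000027
c = 2·arcsin(√a) = 0.010365 rad = 0.5939°
d = R·c = 6367 × 0.010365 = 66.0 km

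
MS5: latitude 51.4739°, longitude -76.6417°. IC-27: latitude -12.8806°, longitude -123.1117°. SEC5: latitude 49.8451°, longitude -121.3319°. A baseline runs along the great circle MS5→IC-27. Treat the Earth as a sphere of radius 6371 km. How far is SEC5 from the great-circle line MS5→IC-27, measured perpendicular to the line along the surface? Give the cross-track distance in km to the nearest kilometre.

2595 km

δ₁₃ = central angle MS5→SEC5 = 0.487550 rad  (haversine)
θ₁₃ = bearing MS5→SEC5 = 284.515°,  θ₁₂ = bearing MS5→IC-27 = 226.783°
dₓₜ = R·arcsin(sin δ₁₃ · sin(θ₁₃ − θ₁₂)) = 6371·arcsin(0.46846·sin(57.733°)) = 2594.796 km
|dₓₜ| = 2594.796 km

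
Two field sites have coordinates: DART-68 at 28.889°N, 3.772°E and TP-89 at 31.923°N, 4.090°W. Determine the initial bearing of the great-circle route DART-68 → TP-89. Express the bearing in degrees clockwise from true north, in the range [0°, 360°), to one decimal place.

Δλ = -7.8620°
y = sin Δλ · cos φ₂ = -0.116100
x = cos φ₁ sin φ₂ − sin φ₁ cos φ₂ cos Δλ = 0.056783
θ = atan2(y, x) = -63.9374° → 296.0626° (mod 360°)

296.1°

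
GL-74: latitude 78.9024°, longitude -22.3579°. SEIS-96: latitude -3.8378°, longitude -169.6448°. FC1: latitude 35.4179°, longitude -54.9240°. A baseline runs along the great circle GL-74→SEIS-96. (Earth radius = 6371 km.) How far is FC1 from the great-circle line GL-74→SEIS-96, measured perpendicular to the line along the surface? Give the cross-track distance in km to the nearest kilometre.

4735 km

δ₁₃ = central angle GL-74→FC1 = 0.794141 rad  (haversine)
θ₁₃ = bearing GL-74→FC1 = 217.953°,  θ₁₂ = bearing GL-74→SEIS-96 = 326.378°
dₓₜ = R·arcsin(sin δ₁₃ · sin(θ₁₃ − θ₁₂)) = 6371·arcsin(0.71326·sin(-108.425°)) = -4735.358 km
|dₓₜ| = 4735.358 km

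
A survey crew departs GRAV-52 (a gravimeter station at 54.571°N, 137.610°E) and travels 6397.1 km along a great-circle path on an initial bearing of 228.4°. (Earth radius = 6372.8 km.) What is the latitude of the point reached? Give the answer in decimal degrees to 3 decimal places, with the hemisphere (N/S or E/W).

δ = d/R = 6397.1/6372.8 = 1.003813 rad
φ₂ = arcsin(sin φ₁ cos δ + cos φ₁ sin δ cos θ)
   = arcsin(0.81483·0.53709 + 0.57969·0.84353·-0.66393) = 6.48762°
λ₂ = λ₁ + atan2(sin θ sin δ cos φ₁, cos δ − sin φ₁ sin φ₂) = 98.20100°

6.488°N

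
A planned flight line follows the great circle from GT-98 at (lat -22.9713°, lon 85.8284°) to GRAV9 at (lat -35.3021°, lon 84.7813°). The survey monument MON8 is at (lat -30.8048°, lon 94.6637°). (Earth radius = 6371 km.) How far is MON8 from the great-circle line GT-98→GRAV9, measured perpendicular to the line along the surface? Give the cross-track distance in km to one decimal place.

903.7 km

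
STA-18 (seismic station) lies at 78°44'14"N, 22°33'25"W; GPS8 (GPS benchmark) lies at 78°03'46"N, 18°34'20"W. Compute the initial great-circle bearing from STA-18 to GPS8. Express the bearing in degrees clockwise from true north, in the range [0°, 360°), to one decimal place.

STA-18: φ = +78.73722°, λ = -22.55694°
GPS8: φ = +78.06278°, λ = -18.57222°
Δλ = 3.9847°
y = sin Δλ · cos φ₂ = 0.014373
x = cos φ₁ sin φ₂ − sin φ₁ cos φ₂ cos Δλ = -0.011281
θ = atan2(y, x) = 128.1258° → 128.1258° (mod 360°)

128.1°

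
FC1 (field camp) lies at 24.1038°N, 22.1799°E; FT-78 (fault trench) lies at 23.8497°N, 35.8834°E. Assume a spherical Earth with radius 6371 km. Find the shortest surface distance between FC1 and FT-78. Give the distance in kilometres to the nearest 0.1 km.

1392.0 km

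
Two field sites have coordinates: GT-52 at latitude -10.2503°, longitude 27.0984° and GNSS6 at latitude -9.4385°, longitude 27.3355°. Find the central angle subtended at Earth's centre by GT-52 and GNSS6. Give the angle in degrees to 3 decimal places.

Δφ = 0.8118°,  Δλ = 0.2371°
a = sin²(Δφ/2) + cos φ₁ cos φ₂ sin²(Δλ/2) = 0.000054
c = 2·arcsin(√a) = 0.014744 rad = 0.8447°

0.845°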